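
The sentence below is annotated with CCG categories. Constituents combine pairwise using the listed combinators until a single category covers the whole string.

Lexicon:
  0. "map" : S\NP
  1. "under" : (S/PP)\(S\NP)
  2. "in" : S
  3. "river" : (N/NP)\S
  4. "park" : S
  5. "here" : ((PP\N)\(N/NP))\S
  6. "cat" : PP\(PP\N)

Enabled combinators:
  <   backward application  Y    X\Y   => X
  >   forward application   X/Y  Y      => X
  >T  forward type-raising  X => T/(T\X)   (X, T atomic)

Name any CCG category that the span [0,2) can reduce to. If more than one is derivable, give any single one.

[0,7] S   >
  [0,2] S/PP   <
    [0,1] "map" : S\NP
    [1,2] "under" : (S/PP)\(S\NP)
  [2,7] PP   <
    [2,6] PP\N   <
      [2,4] N/NP   <
        [2,3] "in" : S
        [3,4] "river" : (N/NP)\S
      [4,6] (PP\N)\(N/NP)   <
        [4,5] "park" : S
        [5,6] "here" : ((PP\N)\(N/NP))\S
    [6,7] "cat" : PP\(PP\N)

S/PP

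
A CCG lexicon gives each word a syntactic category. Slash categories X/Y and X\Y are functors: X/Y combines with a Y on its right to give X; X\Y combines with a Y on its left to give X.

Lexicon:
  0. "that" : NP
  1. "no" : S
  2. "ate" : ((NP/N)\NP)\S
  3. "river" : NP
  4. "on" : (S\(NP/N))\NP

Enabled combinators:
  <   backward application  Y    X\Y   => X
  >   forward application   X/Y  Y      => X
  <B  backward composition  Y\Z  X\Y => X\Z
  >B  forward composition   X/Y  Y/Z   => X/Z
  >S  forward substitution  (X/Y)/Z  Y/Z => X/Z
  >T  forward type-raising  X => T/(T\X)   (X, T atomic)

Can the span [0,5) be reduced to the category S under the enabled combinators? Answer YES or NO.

[0,5] S   <
  [0,1] "that" : NP
  [1,5] S\NP   <B
    [1,3] (NP/N)\NP   <
      [1,2] "no" : S
      [2,3] "ate" : ((NP/N)\NP)\S
    [3,5] S\(NP/N)   <
      [3,4] "river" : NP
      [4,5] "on" : (S\(NP/N))\NP

YES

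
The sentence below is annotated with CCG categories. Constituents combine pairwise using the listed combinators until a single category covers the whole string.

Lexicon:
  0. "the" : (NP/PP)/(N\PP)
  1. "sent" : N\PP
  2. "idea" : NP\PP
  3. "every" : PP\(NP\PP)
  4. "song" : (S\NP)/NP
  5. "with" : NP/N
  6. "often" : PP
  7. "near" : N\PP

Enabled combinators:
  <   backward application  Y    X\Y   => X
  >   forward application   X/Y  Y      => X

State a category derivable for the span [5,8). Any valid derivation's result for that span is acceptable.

[0,8] S   <
  [0,4] NP   >
    [0,2] NP/PP   >
      [0,1] "the" : (NP/PP)/(N\PP)
      [1,2] "sent" : N\PP
    [2,4] PP   <
      [2,3] "idea" : NP\PP
      [3,4] "every" : PP\(NP\PP)
  [4,8] S\NP   >
    [4,5] "song" : (S\NP)/NP
    [5,8] NP   >
      [5,6] "with" : NP/N
      [6,8] N   <
        [6,7] "often" : PP
        [7,8] "near" : N\PP

NP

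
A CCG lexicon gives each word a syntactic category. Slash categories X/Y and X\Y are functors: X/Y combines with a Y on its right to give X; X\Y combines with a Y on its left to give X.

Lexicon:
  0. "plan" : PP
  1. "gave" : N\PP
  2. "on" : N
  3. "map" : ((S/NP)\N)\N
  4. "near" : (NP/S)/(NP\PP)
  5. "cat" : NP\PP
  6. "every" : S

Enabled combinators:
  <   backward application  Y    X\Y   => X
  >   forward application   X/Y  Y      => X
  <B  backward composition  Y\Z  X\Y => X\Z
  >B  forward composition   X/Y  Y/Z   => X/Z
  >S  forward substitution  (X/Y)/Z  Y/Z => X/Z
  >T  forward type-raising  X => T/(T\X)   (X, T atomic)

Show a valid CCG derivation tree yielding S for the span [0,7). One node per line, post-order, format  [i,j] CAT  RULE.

[0,1] PP  lex  "plan"
[1,2] N\PP  lex  "gave"
[0,2] N  <  k=1
[2,3] N  lex  "on"
[3,4] ((S/NP)\N)\N  lex  "map"
[2,4] (S/NP)\N  <  k=3
[0,4] S/NP  <  k=2
[4,5] (NP/S)/(NP\PP)  lex  "near"
[5,6] NP\PP  lex  "cat"
[4,6] NP/S  >  k=5
[6,7] S  lex  "every"
[4,7] NP  >  k=6
[0,7] S  >  k=4

[0,7] S   >
  [0,4] S/NP   <
    [0,2] N   <
      [0,1] "plan" : PP
      [1,2] "gave" : N\PP
    [2,4] (S/NP)\N   <
      [2,3] "on" : N
      [3,4] "map" : ((S/NP)\N)\N
  [4,7] NP   >
    [4,6] NP/S   >
      [4,5] "near" : (NP/S)/(NP\PP)
      [5,6] "cat" : NP\PP
    [6,7] "every" : S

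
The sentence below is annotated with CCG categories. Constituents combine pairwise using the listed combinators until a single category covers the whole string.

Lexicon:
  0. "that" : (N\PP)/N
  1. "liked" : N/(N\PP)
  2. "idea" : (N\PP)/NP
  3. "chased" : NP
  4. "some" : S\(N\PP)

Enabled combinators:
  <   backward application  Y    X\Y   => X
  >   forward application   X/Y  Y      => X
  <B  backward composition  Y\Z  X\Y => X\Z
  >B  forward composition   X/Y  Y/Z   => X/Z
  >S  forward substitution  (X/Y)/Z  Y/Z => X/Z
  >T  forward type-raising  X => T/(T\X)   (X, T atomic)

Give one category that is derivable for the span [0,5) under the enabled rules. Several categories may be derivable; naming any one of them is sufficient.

S

[0,5] S   <
  [0,4] N\PP   >
    [0,1] "that" : (N\PP)/N
    [1,4] N   >
      [1,2] "liked" : N/(N\PP)
      [2,4] N\PP   >
        [2,3] "idea" : (N\PP)/NP
        [3,4] "chased" : NP
  [4,5] "some" : S\(N\PP)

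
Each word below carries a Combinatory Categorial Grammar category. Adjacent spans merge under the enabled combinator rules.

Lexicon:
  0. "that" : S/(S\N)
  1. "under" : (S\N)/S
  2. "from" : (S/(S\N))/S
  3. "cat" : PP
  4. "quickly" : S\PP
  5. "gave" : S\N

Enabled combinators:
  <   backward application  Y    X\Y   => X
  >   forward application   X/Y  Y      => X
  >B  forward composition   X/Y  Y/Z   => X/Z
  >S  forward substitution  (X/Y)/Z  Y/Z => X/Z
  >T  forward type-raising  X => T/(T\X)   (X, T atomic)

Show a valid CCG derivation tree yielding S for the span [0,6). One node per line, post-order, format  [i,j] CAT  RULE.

[0,1] S/(S\N)  lex  "that"
[1,2] (S\N)/S  lex  "under"
[2,3] (S/(S\N))/S  lex  "from"
[3,4] PP  lex  "cat"
[4,5] S\PP  lex  "quickly"
[3,5] S  <  k=4
[2,5] S/(S\N)  >  k=3
[5,6] S\N  lex  "gave"
[2,6] S  >  k=5
[1,6] S\N  >  k=2
[0,6] S  >  k=1

[0,6] S   >
  [0,1] "that" : S/(S\N)
  [1,6] S\N   >
    [1,2] "under" : (S\N)/S
    [2,6] S   >
      [2,5] S/(S\N)   >
        [2,3] "from" : (S/(S\N))/S
        [3,5] S   <
          [3,4] "cat" : PP
          [4,5] "quickly" : S\PP
      [5,6] "gave" : S\N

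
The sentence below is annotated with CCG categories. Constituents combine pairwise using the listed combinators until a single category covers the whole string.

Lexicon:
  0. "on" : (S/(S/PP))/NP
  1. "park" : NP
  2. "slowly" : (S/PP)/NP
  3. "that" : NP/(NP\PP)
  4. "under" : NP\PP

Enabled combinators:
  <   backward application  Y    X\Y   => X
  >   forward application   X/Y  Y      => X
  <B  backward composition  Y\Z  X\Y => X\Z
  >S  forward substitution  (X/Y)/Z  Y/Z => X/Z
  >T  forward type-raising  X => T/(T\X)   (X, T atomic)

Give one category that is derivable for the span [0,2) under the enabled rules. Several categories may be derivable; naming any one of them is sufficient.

S/(S/PP)

[0,5] S   >
  [0,2] S/(S/PP)   >
    [0,1] "on" : (S/(S/PP))/NP
    [1,2] "park" : NP
  [2,5] S/PP   >
    [2,3] "slowly" : (S/PP)/NP
    [3,5] NP   >
      [3,4] "that" : NP/(NP\PP)
      [4,5] "under" : NP\PP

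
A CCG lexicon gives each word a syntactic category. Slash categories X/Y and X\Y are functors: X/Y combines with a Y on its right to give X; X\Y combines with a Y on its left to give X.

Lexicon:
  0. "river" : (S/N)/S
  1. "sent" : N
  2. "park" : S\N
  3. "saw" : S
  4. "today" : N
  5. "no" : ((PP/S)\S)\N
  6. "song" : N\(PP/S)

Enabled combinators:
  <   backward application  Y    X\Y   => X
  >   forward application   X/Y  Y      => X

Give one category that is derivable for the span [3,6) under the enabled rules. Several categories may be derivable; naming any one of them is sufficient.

PP/S

[0,7] S   >
  [0,3] S/N   >
    [0,1] "river" : (S/N)/S
    [1,3] S   <
      [1,2] "sent" : N
      [2,3] "park" : S\N
  [3,7] N   <
    [3,6] PP/S   <
      [3,4] "saw" : S
      [4,6] (PP/S)\S   <
        [4,5] "today" : N
        [5,6] "no" : ((PP/S)\S)\N
    [6,7] "song" : N\(PP/S)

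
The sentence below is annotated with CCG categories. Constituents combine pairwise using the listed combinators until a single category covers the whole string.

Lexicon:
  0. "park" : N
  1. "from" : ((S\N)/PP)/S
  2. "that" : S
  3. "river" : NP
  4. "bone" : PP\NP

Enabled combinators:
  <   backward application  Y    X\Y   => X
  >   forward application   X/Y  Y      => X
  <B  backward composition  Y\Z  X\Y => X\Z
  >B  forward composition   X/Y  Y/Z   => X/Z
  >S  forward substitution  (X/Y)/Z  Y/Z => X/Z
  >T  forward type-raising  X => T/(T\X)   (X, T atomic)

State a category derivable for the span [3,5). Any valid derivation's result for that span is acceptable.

[0,5] S   <
  [0,1] "park" : N
  [1,5] S\N   >
    [1,3] (S\N)/PP   >
      [1,2] "from" : ((S\N)/PP)/S
      [2,3] "that" : S
    [3,5] PP   >
      [3,4] PP/(PP\NP)   >T
        [3,4] "river" : NP
      [4,5] "bone" : PP\NP

PP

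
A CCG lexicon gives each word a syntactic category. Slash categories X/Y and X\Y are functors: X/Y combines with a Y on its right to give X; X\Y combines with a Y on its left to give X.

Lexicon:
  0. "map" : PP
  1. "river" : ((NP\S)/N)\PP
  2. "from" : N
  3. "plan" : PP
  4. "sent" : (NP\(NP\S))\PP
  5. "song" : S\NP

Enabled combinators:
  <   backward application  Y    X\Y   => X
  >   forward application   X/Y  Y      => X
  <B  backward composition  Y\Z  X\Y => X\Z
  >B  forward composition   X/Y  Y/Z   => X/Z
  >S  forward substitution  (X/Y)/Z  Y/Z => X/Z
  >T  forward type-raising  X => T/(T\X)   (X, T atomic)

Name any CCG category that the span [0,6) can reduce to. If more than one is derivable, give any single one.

[0,6] S   <
  [0,5] NP   <
    [0,3] NP\S   >
      [0,2] (NP\S)/N   <
        [0,1] "map" : PP
        [1,2] "river" : ((NP\S)/N)\PP
      [2,3] "from" : N
    [3,5] NP\(NP\S)   <
      [3,4] "plan" : PP
      [4,5] "sent" : (NP\(NP\S))\PP
  [5,6] "song" : S\NP

S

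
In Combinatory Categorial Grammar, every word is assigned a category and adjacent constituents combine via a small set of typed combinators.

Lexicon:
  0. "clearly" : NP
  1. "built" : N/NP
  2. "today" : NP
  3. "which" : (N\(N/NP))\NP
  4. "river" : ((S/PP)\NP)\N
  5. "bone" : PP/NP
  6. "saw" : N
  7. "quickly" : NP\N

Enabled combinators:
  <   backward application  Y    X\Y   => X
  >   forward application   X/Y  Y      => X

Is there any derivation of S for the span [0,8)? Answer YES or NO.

YES

[0,8] S   >
  [0,5] S/PP   <
    [0,1] "clearly" : NP
    [1,5] (S/PP)\NP   <
      [1,4] N   <
        [1,2] "built" : N/NP
        [2,4] N\(N/NP)   <
          [2,3] "today" : NP
          [3,4] "which" : (N\(N/NP))\NP
      [4,5] "river" : ((S/PP)\NP)\N
  [5,8] PP   >
    [5,6] "bone" : PP/NP
    [6,8] NP   <
      [6,7] "saw" : N
      [7,8] "quickly" : NP\N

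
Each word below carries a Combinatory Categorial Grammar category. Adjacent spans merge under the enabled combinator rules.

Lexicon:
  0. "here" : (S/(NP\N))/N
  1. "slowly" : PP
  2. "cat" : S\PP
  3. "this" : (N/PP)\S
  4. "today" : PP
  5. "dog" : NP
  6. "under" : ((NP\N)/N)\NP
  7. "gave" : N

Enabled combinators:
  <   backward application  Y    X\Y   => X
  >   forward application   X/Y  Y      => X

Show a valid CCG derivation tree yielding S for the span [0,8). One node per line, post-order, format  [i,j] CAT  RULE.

[0,8] S   >
  [0,5] S/(NP\N)   >
    [0,1] "here" : (S/(NP\N))/N
    [1,5] N   >
      [1,4] N/PP   <
        [1,3] S   <
          [1,2] "slowly" : PP
          [2,3] "cat" : S\PP
        [3,4] "this" : (N/PP)\S
      [4,5] "today" : PP
  [5,8] NP\N   >
    [5,7] (NP\N)/N   <
      [5,6] "dog" : NP
      [6,7] "under" : ((NP\N)/N)\NP
    [7,8] "gave" : N

[0,1] (S/(NP\N))/N  lex  "here"
[1,2] PP  lex  "slowly"
[2,3] S\PP  lex  "cat"
[1,3] S  <  k=2
[3,4] (N/PP)\S  lex  "this"
[1,4] N/PP  <  k=3
[4,5] PP  lex  "today"
[1,5] N  >  k=4
[0,5] S/(NP\N)  >  k=1
[5,6] NP  lex  "dog"
[6,7] ((NP\N)/N)\NP  lex  "under"
[5,7] (NP\N)/N  <  k=6
[7,8] N  lex  "gave"
[5,8] NP\N  >  k=7
[0,8] S  >  k=5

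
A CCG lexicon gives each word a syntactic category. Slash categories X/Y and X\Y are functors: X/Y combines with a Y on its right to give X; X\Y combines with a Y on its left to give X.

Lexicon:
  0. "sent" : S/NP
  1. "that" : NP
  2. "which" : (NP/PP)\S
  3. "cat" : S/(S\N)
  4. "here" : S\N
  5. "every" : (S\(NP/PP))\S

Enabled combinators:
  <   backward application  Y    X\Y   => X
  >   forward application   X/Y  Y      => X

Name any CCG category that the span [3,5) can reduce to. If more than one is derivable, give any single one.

S

[0,6] S   <
  [0,3] NP/PP   <
    [0,2] S   >
      [0,1] "sent" : S/NP
      [1,2] "that" : NP
    [2,3] "which" : (NP/PP)\S
  [3,6] S\(NP/PP)   <
    [3,5] S   >
      [3,4] "cat" : S/(S\N)
      [4,5] "here" : S\N
    [5,6] "every" : (S\(NP/PP))\S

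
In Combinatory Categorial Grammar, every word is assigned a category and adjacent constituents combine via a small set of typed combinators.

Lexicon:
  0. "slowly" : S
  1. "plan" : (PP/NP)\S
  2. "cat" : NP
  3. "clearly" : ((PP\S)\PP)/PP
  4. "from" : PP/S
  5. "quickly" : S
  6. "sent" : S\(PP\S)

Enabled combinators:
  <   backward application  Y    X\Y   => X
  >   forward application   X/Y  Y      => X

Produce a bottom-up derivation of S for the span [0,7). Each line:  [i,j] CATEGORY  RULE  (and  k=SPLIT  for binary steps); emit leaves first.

[0,7] S   <
  [0,6] PP\S   <
    [0,3] PP   >
      [0,2] PP/NP   <
        [0,1] "slowly" : S
        [1,2] "plan" : (PP/NP)\S
      [2,3] "cat" : NP
    [3,6] (PP\S)\PP   >
      [3,4] "clearly" : ((PP\S)\PP)/PP
      [4,6] PP   >
        [4,5] "from" : PP/S
        [5,6] "quickly" : S
  [6,7] "sent" : S\(PP\S)

[0,1] S  lex  "slowly"
[1,2] (PP/NP)\S  lex  "plan"
[0,2] PP/NP  <  k=1
[2,3] NP  lex  "cat"
[0,3] PP  >  k=2
[3,4] ((PP\S)\PP)/PP  lex  "clearly"
[4,5] PP/S  lex  "from"
[5,6] S  lex  "quickly"
[4,6] PP  >  k=5
[3,6] (PP\S)\PP  >  k=4
[0,6] PP\S  <  k=3
[6,7] S\(PP\S)  lex  "sent"
[0,7] S  <  k=6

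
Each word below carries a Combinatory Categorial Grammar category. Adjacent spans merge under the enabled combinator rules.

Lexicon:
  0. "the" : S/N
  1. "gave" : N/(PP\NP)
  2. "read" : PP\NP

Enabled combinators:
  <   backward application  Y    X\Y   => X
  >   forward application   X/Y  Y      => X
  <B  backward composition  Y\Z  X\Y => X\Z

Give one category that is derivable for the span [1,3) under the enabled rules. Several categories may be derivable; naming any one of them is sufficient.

[0,3] S   >
  [0,1] "the" : S/N
  [1,3] N   >
    [1,2] "gave" : N/(PP\NP)
    [2,3] "read" : PP\NP

N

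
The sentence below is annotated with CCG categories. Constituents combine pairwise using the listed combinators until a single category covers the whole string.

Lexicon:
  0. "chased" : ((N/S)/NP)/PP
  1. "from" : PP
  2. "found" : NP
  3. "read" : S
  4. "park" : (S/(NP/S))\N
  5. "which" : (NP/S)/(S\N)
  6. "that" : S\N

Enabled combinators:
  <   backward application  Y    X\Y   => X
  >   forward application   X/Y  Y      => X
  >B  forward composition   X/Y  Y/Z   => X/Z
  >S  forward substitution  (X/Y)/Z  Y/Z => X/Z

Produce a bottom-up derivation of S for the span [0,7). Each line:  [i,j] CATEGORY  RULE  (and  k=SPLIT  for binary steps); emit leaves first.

[0,1] ((N/S)/NP)/PP  lex  "chased"
[1,2] PP  lex  "from"
[0,2] (N/S)/NP  >  k=1
[2,3] NP  lex  "found"
[0,3] N/S  >  k=2
[3,4] S  lex  "read"
[0,4] N  >  k=3
[4,5] (S/(NP/S))\N  lex  "park"
[0,5] S/(NP/S)  <  k=4
[5,6] (NP/S)/(S\N)  lex  "which"
[6,7] S\N  lex  "that"
[5,7] NP/S  >  k=6
[0,7] S  >  k=5

[0,7] S   >
  [0,5] S/(NP/S)   <
    [0,4] N   >
      [0,3] N/S   >
        [0,2] (N/S)/NP   >
          [0,1] "chased" : ((N/S)/NP)/PP
          [1,2] "from" : PP
        [2,3] "found" : NP
      [3,4] "read" : S
    [4,5] "park" : (S/(NP/S))\N
  [5,7] NP/S   >
    [5,6] "which" : (NP/S)/(S\N)
    [6,7] "that" : S\N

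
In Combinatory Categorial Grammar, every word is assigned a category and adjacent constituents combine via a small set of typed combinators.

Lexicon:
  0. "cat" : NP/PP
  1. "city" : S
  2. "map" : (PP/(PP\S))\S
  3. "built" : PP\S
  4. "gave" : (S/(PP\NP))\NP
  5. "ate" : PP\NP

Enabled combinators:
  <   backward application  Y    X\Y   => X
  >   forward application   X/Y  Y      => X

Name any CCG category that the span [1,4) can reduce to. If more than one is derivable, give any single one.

[0,6] S   >
  [0,5] S/(PP\NP)   <
    [0,4] NP   >
      [0,1] "cat" : NP/PP
      [1,4] PP   >
        [1,3] PP/(PP\S)   <
          [1,2] "city" : S
          [2,3] "map" : (PP/(PP\S))\S
        [3,4] "built" : PP\S
    [4,5] "gave" : (S/(PP\NP))\NP
  [5,6] "ate" : PP\NP

PP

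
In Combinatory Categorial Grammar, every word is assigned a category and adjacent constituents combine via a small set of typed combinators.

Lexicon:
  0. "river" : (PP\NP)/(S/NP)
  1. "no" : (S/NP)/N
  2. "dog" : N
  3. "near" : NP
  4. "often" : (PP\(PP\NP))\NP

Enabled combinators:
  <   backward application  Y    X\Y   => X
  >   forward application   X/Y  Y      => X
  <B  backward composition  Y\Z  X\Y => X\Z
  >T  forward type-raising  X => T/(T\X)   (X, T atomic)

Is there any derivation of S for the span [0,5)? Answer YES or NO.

(PP\NP)/(S/NP) (S/NP)/N N NP (PP\(PP\NP))\NP
CKY chart[0,5] = {N/(N\PP), NP/(NP\PP), PP, PP/(PP\PP), S/(S\PP)}; S ∉ chart

NO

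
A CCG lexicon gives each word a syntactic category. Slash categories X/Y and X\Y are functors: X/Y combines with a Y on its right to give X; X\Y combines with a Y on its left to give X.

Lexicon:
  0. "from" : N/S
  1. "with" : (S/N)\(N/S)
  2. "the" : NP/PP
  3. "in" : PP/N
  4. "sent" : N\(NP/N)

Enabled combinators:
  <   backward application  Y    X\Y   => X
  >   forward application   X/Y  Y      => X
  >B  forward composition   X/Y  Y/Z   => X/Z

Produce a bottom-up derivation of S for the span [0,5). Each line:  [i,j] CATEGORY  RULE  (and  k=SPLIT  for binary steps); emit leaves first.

[0,1] N/S  lex  "from"
[1,2] (S/N)\(N/S)  lex  "with"
[0,2] S/N  <  k=1
[2,3] NP/PP  lex  "the"
[3,4] PP/N  lex  "in"
[2,4] NP/N  >B  k=3
[4,5] N\(NP/N)  lex  "sent"
[2,5] N  <  k=4
[0,5] S  >  k=2

[0,5] S   >
  [0,2] S/N   <
    [0,1] "from" : N/S
    [1,2] "with" : (S/N)\(N/S)
  [2,5] N   <
    [2,4] NP/N   >B
      [2,3] "the" : NP/PP
      [3,4] "in" : PP/N
    [4,5] "sent" : N\(NP/N)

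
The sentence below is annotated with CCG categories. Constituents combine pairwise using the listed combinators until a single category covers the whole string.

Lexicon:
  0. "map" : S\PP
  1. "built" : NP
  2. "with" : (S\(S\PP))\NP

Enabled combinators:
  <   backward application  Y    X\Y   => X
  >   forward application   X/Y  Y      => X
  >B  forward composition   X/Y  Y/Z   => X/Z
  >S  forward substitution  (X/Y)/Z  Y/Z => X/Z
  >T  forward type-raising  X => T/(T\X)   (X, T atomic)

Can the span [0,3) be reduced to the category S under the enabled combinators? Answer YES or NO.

YES

[0,3] S   <
  [0,1] "map" : S\PP
  [1,3] S\(S\PP)   <
    [1,2] "built" : NP
    [2,3] "with" : (S\(S\PP))\NP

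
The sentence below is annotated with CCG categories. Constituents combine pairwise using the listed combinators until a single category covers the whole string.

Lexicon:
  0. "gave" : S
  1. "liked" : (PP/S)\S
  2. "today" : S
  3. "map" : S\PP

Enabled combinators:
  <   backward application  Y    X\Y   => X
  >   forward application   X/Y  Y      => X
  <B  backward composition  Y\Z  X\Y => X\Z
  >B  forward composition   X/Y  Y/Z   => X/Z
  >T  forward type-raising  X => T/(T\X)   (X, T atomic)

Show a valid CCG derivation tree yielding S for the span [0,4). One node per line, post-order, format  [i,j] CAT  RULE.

[0,1] S  lex  "gave"
[1,2] (PP/S)\S  lex  "liked"
[0,2] PP/S  <  k=1
[2,3] S  lex  "today"
[0,3] PP  >  k=2
[3,4] S\PP  lex  "map"
[0,4] S  <  k=3

[0,4] S   <
  [0,3] PP   >
    [0,2] PP/S   <
      [0,1] "gave" : S
      [1,2] "liked" : (PP/S)\S
    [2,3] "today" : S
  [3,4] "map" : S\PP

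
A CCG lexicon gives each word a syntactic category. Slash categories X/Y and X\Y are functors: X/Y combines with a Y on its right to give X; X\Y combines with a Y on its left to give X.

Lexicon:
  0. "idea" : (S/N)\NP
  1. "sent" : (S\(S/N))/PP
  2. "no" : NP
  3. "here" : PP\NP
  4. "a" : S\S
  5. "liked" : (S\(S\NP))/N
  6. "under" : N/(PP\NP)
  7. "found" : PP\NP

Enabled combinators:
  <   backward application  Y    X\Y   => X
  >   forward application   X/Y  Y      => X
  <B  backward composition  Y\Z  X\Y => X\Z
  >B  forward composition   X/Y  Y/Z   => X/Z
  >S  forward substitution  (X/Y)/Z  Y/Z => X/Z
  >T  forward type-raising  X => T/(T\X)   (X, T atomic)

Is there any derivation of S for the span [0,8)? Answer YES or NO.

YES

[0,8] S   <
  [0,5] S\NP   <B
    [0,4] S\NP   <B
      [0,1] "idea" : (S/N)\NP
      [1,4] S\(S/N)   >
        [1,2] "sent" : (S\(S/N))/PP
        [2,4] PP   <
          [2,3] "no" : NP
          [3,4] "here" : PP\NP
    [4,5] "a" : S\S
  [5,8] S\(S\NP)   >
    [5,6] "liked" : (S\(S\NP))/N
    [6,8] N   >
      [6,7] "under" : N/(PP\NP)
      [7,8] "found" : PP\NP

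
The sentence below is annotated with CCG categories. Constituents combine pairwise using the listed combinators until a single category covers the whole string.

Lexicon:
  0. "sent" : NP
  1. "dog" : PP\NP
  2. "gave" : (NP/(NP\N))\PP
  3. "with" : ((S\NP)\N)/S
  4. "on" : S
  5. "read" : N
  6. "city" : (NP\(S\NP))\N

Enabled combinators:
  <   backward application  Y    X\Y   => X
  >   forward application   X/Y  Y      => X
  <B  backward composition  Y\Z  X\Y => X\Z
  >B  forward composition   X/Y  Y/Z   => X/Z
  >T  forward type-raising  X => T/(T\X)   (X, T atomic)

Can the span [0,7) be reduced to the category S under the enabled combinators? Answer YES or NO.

NO

NP PP\NP (NP/(NP\N))\PP ((S\NP)\N)/S S N (NP\(S\NP))\N
CKY chart[0,7] = {N/(N\NP), NP, NP/(NP\NP), PP/(PP\NP), S/(S\NP)}; S ∉ chart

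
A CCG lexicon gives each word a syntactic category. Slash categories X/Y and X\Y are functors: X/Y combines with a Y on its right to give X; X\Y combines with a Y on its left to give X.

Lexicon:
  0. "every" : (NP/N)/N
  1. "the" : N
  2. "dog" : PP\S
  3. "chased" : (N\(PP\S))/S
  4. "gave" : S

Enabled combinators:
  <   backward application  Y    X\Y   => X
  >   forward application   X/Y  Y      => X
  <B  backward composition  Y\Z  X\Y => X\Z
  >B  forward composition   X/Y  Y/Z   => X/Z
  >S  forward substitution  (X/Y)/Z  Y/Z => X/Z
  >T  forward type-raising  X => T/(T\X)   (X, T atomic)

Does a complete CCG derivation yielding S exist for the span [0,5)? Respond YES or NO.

(NP/N)/N N PP\S (N\(PP\S))/S S
CKY chart[0,5] = {N/(N\NP), NP, NP/(NP\NP), NP/(N\N), PP/(PP\NP), S/(S\NP)}; S ∉ chart

NO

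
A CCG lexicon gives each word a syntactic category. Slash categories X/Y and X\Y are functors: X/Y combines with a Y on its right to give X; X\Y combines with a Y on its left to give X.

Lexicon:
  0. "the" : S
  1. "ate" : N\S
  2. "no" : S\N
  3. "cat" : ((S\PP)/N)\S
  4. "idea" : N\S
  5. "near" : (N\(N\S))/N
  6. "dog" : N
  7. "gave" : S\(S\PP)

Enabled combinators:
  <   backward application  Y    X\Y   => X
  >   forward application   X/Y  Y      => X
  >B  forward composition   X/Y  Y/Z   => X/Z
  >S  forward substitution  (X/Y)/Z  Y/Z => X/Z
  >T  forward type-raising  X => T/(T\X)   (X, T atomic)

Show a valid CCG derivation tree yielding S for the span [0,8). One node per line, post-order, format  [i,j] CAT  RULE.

[0,8] S   <
  [0,7] S\PP   >
    [0,4] (S\PP)/N   <
      [0,3] S   <
        [0,2] N   <
          [0,1] "the" : S
          [1,2] "ate" : N\S
        [2,3] "no" : S\N
      [3,4] "cat" : ((S\PP)/N)\S
    [4,7] N   <
      [4,5] "idea" : N\S
      [5,7] N\(N\S)   >
        [5,6] "near" : (N\(N\S))/N
        [6,7] "dog" : N
  [7,8] "gave" : S\(S\PP)

[0,1] S  lex  "the"
[1,2] N\S  lex  "ate"
[0,2] N  <  k=1
[2,3] S\N  lex  "no"
[0,3] S  <  k=2
[3,4] ((S\PP)/N)\S  lex  "cat"
[0,4] (S\PP)/N  <  k=3
[4,5] N\S  lex  "idea"
[5,6] (N\(N\S))/N  lex  "near"
[6,7] N  lex  "dog"
[5,7] N\(N\S)  >  k=6
[4,7] N  <  k=5
[0,7] S\PP  >  k=4
[7,8] S\(S\PP)  lex  "gave"
[0,8] S  <  k=7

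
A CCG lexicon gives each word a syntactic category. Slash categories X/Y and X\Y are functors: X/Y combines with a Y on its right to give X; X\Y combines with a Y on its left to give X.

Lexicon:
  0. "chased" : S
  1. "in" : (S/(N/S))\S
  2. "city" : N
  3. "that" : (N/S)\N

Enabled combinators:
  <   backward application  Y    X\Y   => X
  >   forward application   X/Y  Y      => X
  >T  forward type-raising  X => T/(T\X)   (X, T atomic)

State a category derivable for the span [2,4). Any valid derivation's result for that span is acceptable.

N/S

[0,4] S   >
  [0,2] S/(N/S)   <
    [0,1] "chased" : S
    [1,2] "in" : (S/(N/S))\S
  [2,4] N/S   <
    [2,3] "city" : N
    [3,4] "that" : (N/S)\N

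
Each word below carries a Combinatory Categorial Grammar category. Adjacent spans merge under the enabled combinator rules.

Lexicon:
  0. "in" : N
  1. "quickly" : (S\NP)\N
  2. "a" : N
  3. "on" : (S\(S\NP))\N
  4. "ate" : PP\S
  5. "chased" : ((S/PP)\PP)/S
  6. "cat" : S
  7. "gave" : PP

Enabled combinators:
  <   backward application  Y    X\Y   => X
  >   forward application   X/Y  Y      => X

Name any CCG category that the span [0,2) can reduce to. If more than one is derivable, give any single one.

S\NP

[0,8] S   >
  [0,7] S/PP   <
    [0,5] PP   <
      [0,4] S   <
        [0,2] S\NP   <
          [0,1] "in" : N
          [1,2] "quickly" : (S\NP)\N
        [2,4] S\(S\NP)   <
          [2,3] "a" : N
          [3,4] "on" : (S\(S\NP))\N
      [4,5] "ate" : PP\S
    [5,7] (S/PP)\PP   >
      [5,6] "chased" : ((S/PP)\PP)/S
      [6,7] "cat" : S
  [7,8] "gave" : PP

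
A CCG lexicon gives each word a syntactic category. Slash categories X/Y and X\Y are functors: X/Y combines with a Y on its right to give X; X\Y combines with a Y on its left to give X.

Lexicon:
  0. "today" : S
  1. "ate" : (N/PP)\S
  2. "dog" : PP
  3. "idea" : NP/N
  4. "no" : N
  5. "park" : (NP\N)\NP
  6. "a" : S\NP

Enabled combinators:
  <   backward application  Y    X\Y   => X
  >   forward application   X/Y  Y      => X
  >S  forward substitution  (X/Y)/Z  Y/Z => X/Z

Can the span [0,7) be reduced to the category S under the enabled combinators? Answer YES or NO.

[0,7] S   <
  [0,6] NP   <
    [0,3] N   >
      [0,2] N/PP   <
        [0,1] "today" : S
        [1,2] "ate" : (N/PP)\S
      [2,3] "dog" : PP
    [3,6] NP\N   <
      [3,5] NP   >
        [3,4] "idea" : NP/N
        [4,5] "no" : N
      [5,6] "park" : (NP\N)\NP
  [6,7] "a" : S\NP

YES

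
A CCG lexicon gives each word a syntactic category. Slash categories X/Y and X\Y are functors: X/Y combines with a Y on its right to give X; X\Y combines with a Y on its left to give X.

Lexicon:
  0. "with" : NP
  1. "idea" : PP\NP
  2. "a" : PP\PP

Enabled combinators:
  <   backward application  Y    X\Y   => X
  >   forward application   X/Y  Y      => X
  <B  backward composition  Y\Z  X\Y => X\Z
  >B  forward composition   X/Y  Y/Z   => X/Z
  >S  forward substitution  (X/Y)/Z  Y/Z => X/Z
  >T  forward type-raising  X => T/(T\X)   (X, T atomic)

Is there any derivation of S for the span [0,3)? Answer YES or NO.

NO

NP PP\NP PP\PP
CKY chart[0,3] = {N/(N\PP), NP/(NP\PP), PP, PP/(PP\PP), S/(S\PP)}; S ∉ chart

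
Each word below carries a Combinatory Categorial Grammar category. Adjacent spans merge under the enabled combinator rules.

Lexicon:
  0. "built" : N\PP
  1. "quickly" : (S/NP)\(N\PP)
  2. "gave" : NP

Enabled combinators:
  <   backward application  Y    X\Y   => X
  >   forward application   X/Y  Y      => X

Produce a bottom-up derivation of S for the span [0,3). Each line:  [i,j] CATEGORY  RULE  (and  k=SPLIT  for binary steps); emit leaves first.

[0,3] S   >
  [0,2] S/NP   <
    [0,1] "built" : N\PP
    [1,2] "quickly" : (S/NP)\(N\PP)
  [2,3] "gave" : NP

[0,1] N\PP  lex  "built"
[1,2] (S/NP)\(N\PP)  lex  "quickly"
[0,2] S/NP  <  k=1
[2,3] NP  lex  "gave"
[0,3] S  >  k=2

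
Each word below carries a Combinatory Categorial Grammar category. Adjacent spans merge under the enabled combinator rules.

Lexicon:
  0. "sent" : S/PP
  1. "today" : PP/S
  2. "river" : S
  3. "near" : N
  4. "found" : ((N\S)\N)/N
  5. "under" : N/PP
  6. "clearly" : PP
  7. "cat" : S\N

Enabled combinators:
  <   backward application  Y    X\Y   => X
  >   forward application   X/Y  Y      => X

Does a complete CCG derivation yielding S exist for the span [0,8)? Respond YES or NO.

[0,8] S   <
  [0,7] N   <
    [0,3] S   >
      [0,1] "sent" : S/PP
      [1,3] PP   >
        [1,2] "today" : PP/S
        [2,3] "river" : S
    [3,7] N\S   <
      [3,4] "near" : N
      [4,7] (N\S)\N   >
        [4,5] "found" : ((N\S)\N)/N
        [5,7] N   >
          [5,6] "under" : N/PP
          [6,7] "clearly" : PP
  [7,8] "cat" : S\N

YES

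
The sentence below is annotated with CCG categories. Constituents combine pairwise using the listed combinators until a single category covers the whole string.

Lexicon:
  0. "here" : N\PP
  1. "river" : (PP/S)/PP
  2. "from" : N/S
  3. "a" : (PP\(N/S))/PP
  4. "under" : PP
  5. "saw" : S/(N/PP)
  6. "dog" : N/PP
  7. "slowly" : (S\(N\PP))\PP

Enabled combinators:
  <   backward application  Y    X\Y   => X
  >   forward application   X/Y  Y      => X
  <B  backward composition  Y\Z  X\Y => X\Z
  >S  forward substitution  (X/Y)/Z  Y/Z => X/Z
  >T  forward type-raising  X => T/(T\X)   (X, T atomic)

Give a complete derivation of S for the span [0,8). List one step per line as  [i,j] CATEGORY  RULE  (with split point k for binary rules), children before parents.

[0,1] N\PP  lex  "here"
[1,2] (PP/S)/PP  lex  "river"
[2,3] N/S  lex  "from"
[3,4] (PP\(N/S))/PP  lex  "a"
[4,5] PP  lex  "under"
[3,5] PP\(N/S)  >  k=4
[2,5] PP  <  k=3
[1,5] PP/S  >  k=2
[5,6] S/(N/PP)  lex  "saw"
[6,7] N/PP  lex  "dog"
[5,7] S  >  k=6
[1,7] PP  >  k=5
[7,8] (S\(N\PP))\PP  lex  "slowly"
[1,8] S\(N\PP)  <  k=7
[0,8] S  <  k=1

[0,8] S   <
  [0,1] "here" : N\PP
  [1,8] S\(N\PP)   <
    [1,7] PP   >
      [1,5] PP/S   >
        [1,2] "river" : (PP/S)/PP
        [2,5] PP   <
          [2,3] "from" : N/S
          [3,5] PP\(N/S)   >
            [3,4] "a" : (PP\(N/S))/PP
            [4,5] "under" : PP
      [5,7] S   >
        [5,6] "saw" : S/(N/PP)
        [6,7] "dog" : N/PP
    [7,8] "slowly" : (S\(N\PP))\PP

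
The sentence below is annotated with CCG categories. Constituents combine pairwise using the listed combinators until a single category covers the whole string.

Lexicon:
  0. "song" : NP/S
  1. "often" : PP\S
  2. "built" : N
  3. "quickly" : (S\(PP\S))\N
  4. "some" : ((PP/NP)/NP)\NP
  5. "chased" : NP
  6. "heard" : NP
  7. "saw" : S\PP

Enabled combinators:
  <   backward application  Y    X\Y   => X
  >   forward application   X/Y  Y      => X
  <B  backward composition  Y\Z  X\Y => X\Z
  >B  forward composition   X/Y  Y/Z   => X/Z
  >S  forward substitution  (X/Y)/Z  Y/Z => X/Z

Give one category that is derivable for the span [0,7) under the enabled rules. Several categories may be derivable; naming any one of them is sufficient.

PP

[0,8] S   <
  [0,7] PP   >
    [0,6] PP/NP   >
      [0,5] (PP/NP)/NP   <
        [0,4] NP   >
          [0,1] "song" : NP/S
          [1,4] S   <
            [1,2] "often" : PP\S
            [2,4] S\(PP\S)   <
              [2,3] "built" : N
              [3,4] "quickly" : (S\(PP\S))\N
        [4,5] "some" : ((PP/NP)/NP)\NP
      [5,6] "chased" : NP
    [6,7] "heard" : NP
  [7,8] "saw" : S\PP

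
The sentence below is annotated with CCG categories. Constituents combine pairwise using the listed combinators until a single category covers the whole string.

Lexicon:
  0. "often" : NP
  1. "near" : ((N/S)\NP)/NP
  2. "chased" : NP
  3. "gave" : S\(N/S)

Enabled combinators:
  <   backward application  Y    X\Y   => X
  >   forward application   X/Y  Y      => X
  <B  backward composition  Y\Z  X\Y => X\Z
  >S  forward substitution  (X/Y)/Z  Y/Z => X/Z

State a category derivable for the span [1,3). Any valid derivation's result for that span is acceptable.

(N/S)\NP

[0,4] S   <
  [0,3] N/S   <
    [0,1] "often" : NP
    [1,3] (N/S)\NP   >
      [1,2] "near" : ((N/S)\NP)/NP
      [2,3] "chased" : NP
  [3,4] "gave" : S\(N/S)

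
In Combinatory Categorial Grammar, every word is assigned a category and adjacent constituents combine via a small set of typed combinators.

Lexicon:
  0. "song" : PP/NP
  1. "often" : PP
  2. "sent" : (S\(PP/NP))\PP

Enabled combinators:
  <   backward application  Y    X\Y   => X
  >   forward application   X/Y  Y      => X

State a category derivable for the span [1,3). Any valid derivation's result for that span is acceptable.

[0,3] S   <
  [0,1] "song" : PP/NP
  [1,3] S\(PP/NP)   <
    [1,2] "often" : PP
    [2,3] "sent" : (S\(PP/NP))\PP

S\(PP/NP)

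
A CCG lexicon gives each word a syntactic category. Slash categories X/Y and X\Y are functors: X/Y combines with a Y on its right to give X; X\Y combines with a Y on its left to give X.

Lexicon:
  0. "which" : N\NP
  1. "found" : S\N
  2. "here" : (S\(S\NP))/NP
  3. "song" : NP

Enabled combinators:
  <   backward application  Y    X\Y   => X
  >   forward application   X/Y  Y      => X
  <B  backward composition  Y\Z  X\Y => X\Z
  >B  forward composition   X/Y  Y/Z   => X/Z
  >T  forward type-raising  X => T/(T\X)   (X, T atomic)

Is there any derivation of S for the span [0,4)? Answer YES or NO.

[0,4] S   <
  [0,2] S\NP   <B
    [0,1] "which" : N\NP
    [1,2] "found" : S\N
  [2,4] S\(S\NP)   >
    [2,3] "here" : (S\(S\NP))/NP
    [3,4] "song" : NP

YES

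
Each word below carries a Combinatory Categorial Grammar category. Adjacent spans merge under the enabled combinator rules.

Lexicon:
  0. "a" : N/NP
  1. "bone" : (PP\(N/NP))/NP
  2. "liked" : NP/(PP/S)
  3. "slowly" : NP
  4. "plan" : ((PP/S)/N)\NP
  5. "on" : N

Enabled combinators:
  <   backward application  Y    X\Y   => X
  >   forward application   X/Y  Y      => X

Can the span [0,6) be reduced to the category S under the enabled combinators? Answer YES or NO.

NO

N/NP (PP\(N/NP))/NP NP/(PP/S) NP ((PP/S)/N)\NP N
CKY chart[0,6] = {PP}; S ∉ chart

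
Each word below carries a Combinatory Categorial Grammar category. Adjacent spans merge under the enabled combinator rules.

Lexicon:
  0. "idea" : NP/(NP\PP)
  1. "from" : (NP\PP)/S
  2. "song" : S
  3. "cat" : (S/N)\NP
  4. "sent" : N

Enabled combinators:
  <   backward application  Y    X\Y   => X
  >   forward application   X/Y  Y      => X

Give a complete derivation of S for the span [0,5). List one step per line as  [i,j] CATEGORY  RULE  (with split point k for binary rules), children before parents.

[0,5] S   >
  [0,4] S/N   <
    [0,3] NP   >
      [0,1] "idea" : NP/(NP\PP)
      [1,3] NP\PP   >
        [1,2] "from" : (NP\PP)/S
        [2,3] "song" : S
    [3,4] "cat" : (S/N)\NP
  [4,5] "sent" : N

[0,1] NP/(NP\PP)  lex  "idea"
[1,2] (NP\PP)/S  lex  "from"
[2,3] S  lex  "song"
[1,3] NP\PP  >  k=2
[0,3] NP  >  k=1
[3,4] (S/N)\NP  lex  "cat"
[0,4] S/N  <  k=3
[4,5] N  lex  "sent"
[0,5] S  >  k=4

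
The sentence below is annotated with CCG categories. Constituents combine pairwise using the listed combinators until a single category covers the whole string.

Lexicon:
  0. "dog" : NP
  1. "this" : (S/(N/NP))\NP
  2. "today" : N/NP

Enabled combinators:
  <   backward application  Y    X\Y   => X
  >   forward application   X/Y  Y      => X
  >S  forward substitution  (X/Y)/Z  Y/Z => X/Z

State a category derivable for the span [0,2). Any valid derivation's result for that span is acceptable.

[0,3] S   >
  [0,2] S/(N/NP)   <
    [0,1] "dog" : NP
    [1,2] "this" : (S/(N/NP))\NP
  [2,3] "today" : N/NP

S/(N/NP)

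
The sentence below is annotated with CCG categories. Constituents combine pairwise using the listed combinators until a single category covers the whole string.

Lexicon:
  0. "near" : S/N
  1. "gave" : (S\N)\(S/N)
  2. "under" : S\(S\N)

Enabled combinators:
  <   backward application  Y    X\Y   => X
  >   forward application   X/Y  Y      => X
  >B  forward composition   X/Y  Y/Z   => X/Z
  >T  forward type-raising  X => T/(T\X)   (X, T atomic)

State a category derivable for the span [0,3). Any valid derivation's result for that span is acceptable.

[0,3] S   <
  [0,2] S\N   <
    [0,1] "near" : S/N
    [1,2] "gave" : (S\N)\(S/N)
  [2,3] "under" : S\(S\N)

S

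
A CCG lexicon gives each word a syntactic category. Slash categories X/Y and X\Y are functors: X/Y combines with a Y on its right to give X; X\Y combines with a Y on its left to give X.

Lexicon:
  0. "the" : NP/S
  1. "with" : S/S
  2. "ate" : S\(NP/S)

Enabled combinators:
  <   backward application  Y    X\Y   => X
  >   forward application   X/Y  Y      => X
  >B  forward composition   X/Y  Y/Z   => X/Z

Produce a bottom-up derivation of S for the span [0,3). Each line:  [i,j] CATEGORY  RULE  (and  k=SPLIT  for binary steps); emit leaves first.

[0,1] NP/S  lex  "the"
[1,2] S/S  lex  "with"
[0,2] NP/S  >B  k=1
[2,3] S\(NP/S)  lex  "ate"
[0,3] S  <  k=2

[0,3] S   <
  [0,2] NP/S   >B
    [0,1] "the" : NP/S
    [1,2] "with" : S/S
  [2,3] "ate" : S\(NP/S)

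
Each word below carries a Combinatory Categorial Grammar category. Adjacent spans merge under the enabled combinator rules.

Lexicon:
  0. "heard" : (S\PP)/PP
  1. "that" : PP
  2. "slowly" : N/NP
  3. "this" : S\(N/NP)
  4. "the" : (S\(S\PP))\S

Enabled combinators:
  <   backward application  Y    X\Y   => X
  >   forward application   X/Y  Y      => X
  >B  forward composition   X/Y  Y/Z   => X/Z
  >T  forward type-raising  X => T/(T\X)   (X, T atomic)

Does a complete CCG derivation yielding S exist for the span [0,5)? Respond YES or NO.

[0,5] S   <
  [0,2] S\PP   >
    [0,1] "heard" : (S\PP)/PP
    [1,2] "that" : PP
  [2,5] S\(S\PP)   <
    [2,4] S   <
      [2,3] "slowly" : N/NP
      [3,4] "this" : S\(N/NP)
    [4,5] "the" : (S\(S\PP))\S

YES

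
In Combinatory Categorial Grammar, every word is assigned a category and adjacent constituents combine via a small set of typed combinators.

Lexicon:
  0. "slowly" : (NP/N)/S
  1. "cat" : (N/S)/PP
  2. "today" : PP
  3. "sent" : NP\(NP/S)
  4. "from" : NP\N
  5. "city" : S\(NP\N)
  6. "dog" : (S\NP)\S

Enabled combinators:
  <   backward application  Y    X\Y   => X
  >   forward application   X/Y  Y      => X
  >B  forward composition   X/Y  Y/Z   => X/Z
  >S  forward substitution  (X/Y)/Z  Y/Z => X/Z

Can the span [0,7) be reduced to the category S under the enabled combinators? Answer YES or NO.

[0,7] S   <
  [0,4] NP   <
    [0,3] NP/S   >S
      [0,1] "slowly" : (NP/N)/S
      [1,3] N/S   >
        [1,2] "cat" : (N/S)/PP
        [2,3] "today" : PP
    [3,4] "sent" : NP\(NP/S)
  [4,7] S\NP   <
    [4,6] S   <
      [4,5] "from" : NP\N
      [5,6] "city" : S\(NP\N)
    [6,7] "dog" : (S\NP)\S

YES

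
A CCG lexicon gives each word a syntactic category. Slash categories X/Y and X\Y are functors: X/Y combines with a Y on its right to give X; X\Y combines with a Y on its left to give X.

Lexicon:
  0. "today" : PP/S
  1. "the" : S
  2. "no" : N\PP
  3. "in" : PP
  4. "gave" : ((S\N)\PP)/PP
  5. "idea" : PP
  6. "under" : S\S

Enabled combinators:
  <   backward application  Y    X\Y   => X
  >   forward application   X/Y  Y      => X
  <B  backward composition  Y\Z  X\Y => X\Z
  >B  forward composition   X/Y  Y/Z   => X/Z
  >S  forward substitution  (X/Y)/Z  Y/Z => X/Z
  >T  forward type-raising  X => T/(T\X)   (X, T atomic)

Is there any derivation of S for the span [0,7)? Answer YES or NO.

[0,7] S   <
  [0,3] N   <
    [0,2] PP   >
      [0,1] "today" : PP/S
      [1,2] "the" : S
    [2,3] "no" : N\PP
  [3,7] S\N   <B
    [3,6] S\N   <
      [3,4] "in" : PP
      [4,6] (S\N)\PP   >
        [4,5] "gave" : ((S\N)\PP)/PP
        [5,6] "idea" : PP
    [6,7] "under" : S\S

YES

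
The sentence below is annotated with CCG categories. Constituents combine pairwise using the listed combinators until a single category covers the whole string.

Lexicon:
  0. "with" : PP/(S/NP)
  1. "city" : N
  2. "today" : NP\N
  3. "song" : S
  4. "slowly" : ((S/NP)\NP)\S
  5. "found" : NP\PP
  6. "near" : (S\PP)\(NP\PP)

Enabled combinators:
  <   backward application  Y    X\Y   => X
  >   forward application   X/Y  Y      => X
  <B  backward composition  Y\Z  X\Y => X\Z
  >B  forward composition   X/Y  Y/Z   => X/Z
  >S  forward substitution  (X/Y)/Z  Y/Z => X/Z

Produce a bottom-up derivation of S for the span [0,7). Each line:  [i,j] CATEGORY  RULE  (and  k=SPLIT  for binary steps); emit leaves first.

[0,1] PP/(S/NP)  lex  "with"
[1,2] N  lex  "city"
[2,3] NP\N  lex  "today"
[1,3] NP  <  k=2
[3,4] S  lex  "song"
[4,5] ((S/NP)\NP)\S  lex  "slowly"
[3,5] (S/NP)\NP  <  k=4
[1,5] S/NP  <  k=3
[0,5] PP  >  k=1
[5,6] NP\PP  lex  "found"
[6,7] (S\PP)\(NP\PP)  lex  "near"
[5,7] S\PP  <  k=6
[0,7] S  <  k=5

[0,7] S   <
  [0,5] PP   >
    [0,1] "with" : PP/(S/NP)
    [1,5] S/NP   <
      [1,3] NP   <
        [1,2] "city" : N
        [2,3] "today" : NP\N
      [3,5] (S/NP)\NP   <
        [3,4] "song" : S
        [4,5] "slowly" : ((S/NP)\NP)\S
  [5,7] S\PP   <
    [5,6] "found" : NP\PP
    [6,7] "near" : (S\PP)\(NP\PP)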